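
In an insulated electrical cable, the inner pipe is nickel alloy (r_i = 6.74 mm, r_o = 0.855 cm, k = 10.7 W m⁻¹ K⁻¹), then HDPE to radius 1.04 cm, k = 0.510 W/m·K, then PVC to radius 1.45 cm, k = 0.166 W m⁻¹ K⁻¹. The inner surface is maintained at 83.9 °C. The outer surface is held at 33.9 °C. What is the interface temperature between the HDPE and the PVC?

T = 75.5 °C

Treat each layer as a resistance in series:
  R'_nickel alloy = ln(0.00855/0.00674)/(2πk) = 0.2379/(2π·10.7) = 0.003538 m·K/W
  R'_HDPE = ln(0.0104/0.00855)/(2πk) = 0.1959/(2π·0.510) = 0.06113 m·K/W
  R'_PVC = ln(0.0145/0.0104)/(2πk) = 0.3323/(2π·0.166) = 0.3186 m·K/W
ΣR = 0.003538 + 0.06113 + 0.3186 = 0.3833 m·K/W
Q' = ΔT/ΣR = (83.9 °C − 33.9 °C)/0.3833 = 130.4 W/m
From the inner boundary to the HDPE/PVC interface, ΣR_partial = 0.06467 m·K/W.
T_interface = T_in − Q'·ΣR_partial = 83.9 °C − (130.4)(0.06467) = 75.5 °C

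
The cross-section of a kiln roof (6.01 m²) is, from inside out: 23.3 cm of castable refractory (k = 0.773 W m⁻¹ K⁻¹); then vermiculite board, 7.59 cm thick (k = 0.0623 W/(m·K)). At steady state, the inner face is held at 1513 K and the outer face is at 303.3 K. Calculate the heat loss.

Q = 4780 W

Series thermal resistances, inner to outer:
  R_castable refractory = L/(kA) = 0.233/(0.773·6.01) = 0.05015 K/W
  R_vermiculite board = L/(kA) = 0.0759/(0.0623·6.01) = 0.2027 K/W
ΣR = 0.05015 + 0.2027 = 0.2529 K/W
Q = ΔT/ΣR = (1513 K − 303.3 K)/0.2529 = 4780 W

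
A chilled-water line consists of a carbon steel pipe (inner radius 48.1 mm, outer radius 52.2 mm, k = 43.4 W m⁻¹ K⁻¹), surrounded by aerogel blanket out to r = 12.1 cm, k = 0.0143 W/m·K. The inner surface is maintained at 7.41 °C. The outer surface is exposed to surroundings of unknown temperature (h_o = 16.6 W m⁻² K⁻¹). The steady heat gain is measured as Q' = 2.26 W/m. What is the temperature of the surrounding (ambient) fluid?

T_out = 28.7 °C

Series resistances:
  R'_carbon steel = ln(0.0522/0.0481)/(2πk) = 0.08180/(2π·43.4) = 3.000×10^-4 m·K/W
  R'_aerogel blanket = ln(0.121/0.0522)/(2πk) = 0.8407/(2π·0.0143) = 9.357 m·K/W
  R'_conv,out = 1/(2πr h) = 1/(2π·0.121·16.6) = 0.07924 m·K/W
ΣR = 9.436 m·K/W
ΔT = Q'·ΣR = 2.26 × 9.436 = 21.33 K
Heat flows inward, so T_out = T_in + ΔT = 7.41 + 21.33 = 28.7 °C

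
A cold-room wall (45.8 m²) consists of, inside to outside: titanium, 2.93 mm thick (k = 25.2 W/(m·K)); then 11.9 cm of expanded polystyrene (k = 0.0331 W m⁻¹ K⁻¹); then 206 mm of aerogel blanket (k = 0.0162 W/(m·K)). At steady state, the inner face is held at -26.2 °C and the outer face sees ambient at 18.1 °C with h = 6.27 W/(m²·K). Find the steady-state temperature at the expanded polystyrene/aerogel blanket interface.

Resistance network (inner→outer):
  R_titanium = L/(kA) = 0.00293/(25.2·45.8) = 2.539×10^-6 K/W
  R_expanded polystyrene = L/(kA) = 0.119/(0.0331·45.8) = 0.07850 K/W
  R_aerogel blanket = L/(kA) = 0.206/(0.0162·45.8) = 0.2776 K/W
  R_conv,out = 1/(hA) = 1/(6.27·45.8) = 0.003482 K/W
ΣR = 2.539×10^-6 + 0.07850 + 0.2776 + 0.003482 = 0.3596 K/W
Q = ΔT/ΣR = (-26.2 °C − 18.1 °C)/0.3596 = -123.2 W
From the inner boundary to the expanded polystyrene/aerogel blanket interface, ΣR_partial = 0.07850 K/W.
T_interface = T_in − Q·ΣR_partial = -26.2 °C − (-123.2)(0.07850) = -16.5 °C

T = -16.5 °C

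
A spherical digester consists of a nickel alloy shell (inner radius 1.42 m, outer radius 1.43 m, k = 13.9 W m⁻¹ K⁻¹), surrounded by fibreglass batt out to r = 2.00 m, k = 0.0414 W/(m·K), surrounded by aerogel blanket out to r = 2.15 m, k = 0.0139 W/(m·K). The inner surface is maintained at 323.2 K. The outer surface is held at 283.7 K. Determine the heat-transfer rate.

Q = 67.8 W

Resistance network (inner→outer):
  R_nickel alloy = (1/1.42 − 1/1.43)/(4πk) = 0.004925/(4π·13.9) = 2.819×10^-5 K/W
  R_fibreglass batt = (1/1.43 − 1/2.00)/(4πk) = 0.1993/(4π·0.0414) = 0.3831 K/W
  R_aerogel blanket = (1/2.00 − 1/2.15)/(4πk) = 0.03488/(4π·0.0139) = 0.1997 K/W
ΣR = 2.819×10^-5 + 0.3831 + 0.1997 = 0.5828 K/W
Q = ΔT/ΣR = (323.2 K − 283.7 K)/0.5828 = 67.8 W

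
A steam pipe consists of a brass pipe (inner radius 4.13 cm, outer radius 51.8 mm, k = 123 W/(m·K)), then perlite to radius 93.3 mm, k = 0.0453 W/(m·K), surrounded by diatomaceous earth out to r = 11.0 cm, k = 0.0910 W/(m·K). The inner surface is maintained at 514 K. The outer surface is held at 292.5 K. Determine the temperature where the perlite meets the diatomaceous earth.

T = 319.6 K

Treat each layer as a resistance in series:
  R'_brass = ln(0.0518/0.0413)/(2πk) = 0.2265/(2π·123) = 2.931×10^-4 m·K/W
  R'_perlite = ln(0.0933/0.0518)/(2πk) = 0.5884/(2π·0.0453) = 2.067 m·K/W
  R'_diatomaceous earth = ln(0.110/0.0933)/(2πk) = 0.1647/(2π·0.0910) = 0.2880 m·K/W
ΣR = 2.931×10^-4 + 2.067 + 0.2880 = 2.355 m·K/W
Q' = ΔT/ΣR = (514 K − 292.5 K)/2.355 = 94.06 W/m
From the inner boundary to the perlite/diatomaceous earth interface, ΣR_partial = 2.067 m·K/W.
T_interface = T_in − Q'·ΣR_partial = 514 K − (94.06)(2.067) = 319.6 K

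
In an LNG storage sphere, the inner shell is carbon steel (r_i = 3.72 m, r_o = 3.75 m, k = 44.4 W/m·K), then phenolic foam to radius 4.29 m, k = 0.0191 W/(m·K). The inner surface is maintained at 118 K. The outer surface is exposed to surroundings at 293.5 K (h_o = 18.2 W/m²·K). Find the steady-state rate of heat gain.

Treat each layer as a resistance in series:
  R_carbon steel = (1/3.72 − 1/3.75)/(4πk) = 0.002151/(4π·44.4) = 3.854×10^-6 K/W
  R_phenolic foam = (1/3.75 − 1/4.29)/(4πk) = 0.03357/(4π·0.0191) = 0.1398 K/W
  R_conv,out = 1/(4πr²h) = 1/(4π·4.29²·18.2) = 2.376×10^-4 K/W
ΣR = 3.854×10^-6 + 0.1398 + 2.376×10^-4 = 0.1400 K/W
Q = ΔT/ΣR = (118 K − 293.5 K)/0.1400 = -1250 W
(Negative Q ⇒ heat flows inward; heat gain = 1250 W.)

Q = 1250 W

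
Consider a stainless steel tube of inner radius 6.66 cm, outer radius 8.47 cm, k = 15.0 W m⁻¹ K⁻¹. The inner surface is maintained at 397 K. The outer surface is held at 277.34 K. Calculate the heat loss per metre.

Q' = 46.9 kW/m

Q' = 2πk·ΔT/ln(r₂/r₁) = 2π × 15.0 × 119.66 / ln(0.0847/0.0666) = 46900 W/m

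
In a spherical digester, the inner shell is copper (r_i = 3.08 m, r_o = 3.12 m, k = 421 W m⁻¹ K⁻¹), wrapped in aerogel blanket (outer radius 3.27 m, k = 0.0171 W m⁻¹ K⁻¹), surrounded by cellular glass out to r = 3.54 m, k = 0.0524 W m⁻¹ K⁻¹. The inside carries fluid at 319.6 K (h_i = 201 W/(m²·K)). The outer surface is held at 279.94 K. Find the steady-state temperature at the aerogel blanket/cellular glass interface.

Treat each layer as a resistance in series:
  R_conv,in = 1/(4πr²h) = 1/(4π·3.08²·201) = 4.173×10^-5 K/W
  R_copper = (1/3.08 − 1/3.12)/(4πk) = 0.004163/(4π·421) = 7.868×10^-7 K/W
  R_aerogel blanket = (1/3.12 − 1/3.27)/(4πk) = 0.01470/(4π·0.0171) = 0.06842 K/W
  R_cellular glass = (1/3.27 − 1/3.54)/(4πk) = 0.02332/(4π·0.0524) = 0.03542 K/W
ΣR = 4.173×10^-5 + 7.868×10^-7 + 0.06842 + 0.03542 = 0.1039 K/W
Q = ΔT/ΣR = (319.6 K − 279.94 K)/0.1039 = 381.7 W
From the inner boundary to the aerogel blanket/cellular glass interface, ΣR_partial = 0.06846 K/W.
T_interface = T_in − Q·ΣR_partial = 319.6 K − (381.7)(0.06846) = 293.5 K

T = 293.5 K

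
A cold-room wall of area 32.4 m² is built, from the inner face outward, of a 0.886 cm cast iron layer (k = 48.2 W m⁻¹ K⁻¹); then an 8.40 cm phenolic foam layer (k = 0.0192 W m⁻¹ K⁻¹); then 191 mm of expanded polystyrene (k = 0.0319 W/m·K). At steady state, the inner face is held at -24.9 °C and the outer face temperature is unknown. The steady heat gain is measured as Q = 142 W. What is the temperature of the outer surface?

Series resistances:
  R_cast iron = L/(kA) = 0.00886/(48.2·32.4) = 5.673×10^-6 K/W
  R_phenolic foam = L/(kA) = 0.0840/(0.0192·32.4) = 0.1350 K/W
  R_expanded polystyrene = L/(kA) = 0.191/(0.0319·32.4) = 0.1848 K/W
ΣR = 0.3198 K/W
ΔT = Q·ΣR = 142 × 0.3198 = 45.41 K
Heat flows inward, so T_out = T_in + ΔT = -24.9 + 45.41 = 20.5 °C

T_out = 20.5 °C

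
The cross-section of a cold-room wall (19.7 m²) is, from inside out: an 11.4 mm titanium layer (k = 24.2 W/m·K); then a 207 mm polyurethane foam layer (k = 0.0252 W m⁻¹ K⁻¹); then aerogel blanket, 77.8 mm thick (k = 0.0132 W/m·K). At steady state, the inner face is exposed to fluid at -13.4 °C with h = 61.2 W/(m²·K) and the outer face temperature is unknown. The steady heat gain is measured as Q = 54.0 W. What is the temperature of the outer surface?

T_out = 25.3 °C

Sum the resistances:
  R_conv,in = 1/(hA) = 1/(61.2·19.7) = 8.294×10^-4 K/W
  R_titanium = L/(kA) = 0.0114/(24.2·19.7) = 2.391×10^-5 K/W
  R_polyurethane foam = L/(kA) = 0.207/(0.0252·19.7) = 0.4170 K/W
  R_aerogel blanket = L/(kA) = 0.0778/(0.0132·19.7) = 0.2992 K/W
ΣR = 0.7170 K/W
ΔT = Q·ΣR = 54.0 × 0.7170 = 38.72 K
Heat flows inward, so T_out = T_in + ΔT = -13.4 + 38.72 = 25.3 °C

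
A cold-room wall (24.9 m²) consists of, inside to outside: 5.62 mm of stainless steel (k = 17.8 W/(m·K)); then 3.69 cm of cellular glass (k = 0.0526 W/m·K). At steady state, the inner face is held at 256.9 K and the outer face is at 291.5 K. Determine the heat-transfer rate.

Series thermal resistances, inner to outer:
  R_stainless steel = L/(kA) = 0.00562/(17.8·24.9) = 1.268×10^-5 K/W
  R_cellular glass = L/(kA) = 0.0369/(0.0526·24.9) = 0.02817 K/W
ΣR = 1.268×10^-5 + 0.02817 = 0.02818 K/W
Q = ΔT/ΣR = (256.9 K − 291.5 K)/0.02818 = -1230 W
(Negative Q ⇒ heat flows inward; heat gain = 1230 W.)

Q = 1230 W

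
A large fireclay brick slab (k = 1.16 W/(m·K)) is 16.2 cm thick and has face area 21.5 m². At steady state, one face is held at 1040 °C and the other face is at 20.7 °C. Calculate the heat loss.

Q = 157 kW

Q = kA·ΔT/L = 1.16 × 21.5 × |1040 °C − 20.7 °C| / 0.162 = 1.57×10^5 W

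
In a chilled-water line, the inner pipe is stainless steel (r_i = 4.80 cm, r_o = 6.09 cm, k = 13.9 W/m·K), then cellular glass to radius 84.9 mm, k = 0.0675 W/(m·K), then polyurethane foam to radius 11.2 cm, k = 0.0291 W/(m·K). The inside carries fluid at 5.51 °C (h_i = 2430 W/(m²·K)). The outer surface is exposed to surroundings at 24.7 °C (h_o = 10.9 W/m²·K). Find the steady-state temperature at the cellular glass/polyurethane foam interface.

T = 11.7 °C

Resistance network (inner→outer):
  R'_conv,in = 1/(2πr h) = 1/(2π·0.0480·2430) = 0.001364 m·K/W
  R'_stainless steel = ln(0.0609/0.0480)/(2πk) = 0.2380/(2π·13.9) = 0.002725 m·K/W
  R'_cellular glass = ln(0.0849/0.0609)/(2πk) = 0.3322/(2π·0.0675) = 0.7834 m·K/W
  R'_polyurethane foam = ln(0.112/0.0849)/(2πk) = 0.2770/(2π·0.0291) = 1.515 m·K/W
  R'_conv,out = 1/(2πr h) = 1/(2π·0.112·10.9) = 0.1304 m·K/W
ΣR = 0.001364 + 0.002725 + 0.7834 + 1.515 + 0.1304 = 2.433 m·K/W
Q' = ΔT/ΣR = (5.51 °C − 24.7 °C)/2.433 = -7.887 W/m
From the inner boundary to the cellular glass/polyurethane foam interface, ΣR_partial = 0.7875 m·K/W.
T_interface = T_in − Q'·ΣR_partial = 5.51 °C − (-7.887)(0.7875) = 11.7 °C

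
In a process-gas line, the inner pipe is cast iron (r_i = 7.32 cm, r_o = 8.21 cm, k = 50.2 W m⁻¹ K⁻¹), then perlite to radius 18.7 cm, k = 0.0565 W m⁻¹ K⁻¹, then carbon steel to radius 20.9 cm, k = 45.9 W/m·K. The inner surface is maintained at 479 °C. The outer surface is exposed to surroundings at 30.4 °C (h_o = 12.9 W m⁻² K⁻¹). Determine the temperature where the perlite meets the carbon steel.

Series thermal resistances, inner to outer:
  R'_cast iron = ln(0.0821/0.0732)/(2πk) = 0.1147/(2π·50.2) = 3.638×10^-4 m·K/W
  R'_perlite = ln(0.187/0.0821)/(2πk) = 0.8232/(2π·0.0565) = 2.319 m·K/W
  R'_carbon steel = ln(0.209/0.187)/(2πk) = 0.1112/(2π·45.9) = 3.857×10^-4 m·K/W
  R'_conv,out = 1/(2πr h) = 1/(2π·0.209·12.9) = 0.05903 m·K/W
ΣR = 3.638×10^-4 + 2.319 + 3.857×10^-4 + 0.05903 = 2.379 m·K/W
Q' = ΔT/ΣR = (479 °C − 30.4 °C)/2.379 = 188.6 W/m
From the inner boundary to the perlite/carbon steel interface, ΣR_partial = 2.319 m·K/W.
T_interface = T_in − Q'·ΣR_partial = 479 °C − (188.6)(2.319) = 41.6 °C

T = 41.6 °C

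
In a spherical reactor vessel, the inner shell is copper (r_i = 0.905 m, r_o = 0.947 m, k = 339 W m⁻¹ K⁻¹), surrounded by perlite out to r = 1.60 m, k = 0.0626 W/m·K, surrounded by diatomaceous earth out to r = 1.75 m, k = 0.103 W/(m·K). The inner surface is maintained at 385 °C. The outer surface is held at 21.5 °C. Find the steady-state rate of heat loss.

Resistance network (inner→outer):
  R_copper = (1/0.905 − 1/0.947)/(4πk) = 0.04901/(4π·339) = 1.150×10^-5 K/W
  R_perlite = (1/0.947 − 1/1.60)/(4πk) = 0.4310/(4π·0.0626) = 0.5478 K/W
  R_diatomaceous earth = (1/1.60 − 1/1.75)/(4πk) = 0.05357/(4π·0.103) = 0.04139 K/W
ΣR = 1.150×10^-5 + 0.5478 + 0.04139 = 0.5892 K/W
Q = ΔT/ΣR = (385 °C − 21.5 °C)/0.5892 = 617 W

Q = 617 W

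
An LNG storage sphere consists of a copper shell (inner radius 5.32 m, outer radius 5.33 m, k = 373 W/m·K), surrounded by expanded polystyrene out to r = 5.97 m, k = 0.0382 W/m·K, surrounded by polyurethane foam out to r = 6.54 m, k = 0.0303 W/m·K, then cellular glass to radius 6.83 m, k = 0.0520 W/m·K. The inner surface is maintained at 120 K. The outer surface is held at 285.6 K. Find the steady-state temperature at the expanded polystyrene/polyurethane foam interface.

T = 196.9 K

Treat each layer as a resistance in series:
  R_copper = (1/5.32 − 1/5.33)/(4πk) = 3.527×10^-4/(4π·373) = 7.524×10^-8 K/W
  R_expanded polystyrene = (1/5.33 − 1/5.97)/(4πk) = 0.02011/(4π·0.0382) = 0.04190 K/W
  R_polyurethane foam = (1/5.97 − 1/6.54)/(4πk) = 0.01460/(4π·0.0303) = 0.03834 K/W
  R_cellular glass = (1/6.54 − 1/6.83)/(4πk) = 0.006492/(4π·0.0520) = 0.009935 K/W
ΣR = 7.524×10^-8 + 0.04190 + 0.03834 + 0.009935 = 0.09018 K/W
Q = ΔT/ΣR = (120 K − 285.6 K)/0.09018 = -1836 W
From the inner boundary to the expanded polystyrene/polyurethane foam interface, ΣR_partial = 0.04190 K/W.
T_interface = T_in − Q·ΣR_partial = 120 K − (-1836)(0.04190) = 196.9 K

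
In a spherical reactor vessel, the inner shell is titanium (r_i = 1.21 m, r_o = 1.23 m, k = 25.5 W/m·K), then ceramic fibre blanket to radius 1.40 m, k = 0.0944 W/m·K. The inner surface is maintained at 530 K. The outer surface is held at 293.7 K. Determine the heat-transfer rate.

Treat each layer as a resistance in series:
  R_titanium = (1/1.21 − 1/1.23)/(4πk) = 0.01344/(4π·25.5) = 4.194×10^-5 K/W
  R_ceramic fibre blanket = (1/1.23 − 1/1.40)/(4πk) = 0.09872/(4π·0.0944) = 0.08322 K/W
ΣR = 4.194×10^-5 + 0.08322 = 0.08326 K/W
Q = ΔT/ΣR = (530 K − 293.7 K)/0.08326 = 2840 W

Q = 2.84 kW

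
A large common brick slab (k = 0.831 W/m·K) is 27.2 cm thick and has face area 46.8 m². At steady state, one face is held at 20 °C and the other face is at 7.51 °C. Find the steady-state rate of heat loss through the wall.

Q = kA·ΔT/L = 0.831 × 46.8 × |20 °C − 7.51 °C| / 0.272 = 1790 W

Q = 1790 W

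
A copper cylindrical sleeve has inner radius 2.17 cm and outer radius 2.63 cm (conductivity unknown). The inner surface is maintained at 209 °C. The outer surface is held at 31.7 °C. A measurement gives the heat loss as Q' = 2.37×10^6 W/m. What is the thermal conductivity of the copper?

ΣR = ΔT/Q' = |209 − 31.7|/2.37×10^6 = 7.481×10^-5 m·K/W
ln(r₂/r₁)/(2πk) = 7.481×10^-5 ⇒ k = 0.1923/(2π·7.481×10^-5) = 409 W/m·K

k = 409 W/m·K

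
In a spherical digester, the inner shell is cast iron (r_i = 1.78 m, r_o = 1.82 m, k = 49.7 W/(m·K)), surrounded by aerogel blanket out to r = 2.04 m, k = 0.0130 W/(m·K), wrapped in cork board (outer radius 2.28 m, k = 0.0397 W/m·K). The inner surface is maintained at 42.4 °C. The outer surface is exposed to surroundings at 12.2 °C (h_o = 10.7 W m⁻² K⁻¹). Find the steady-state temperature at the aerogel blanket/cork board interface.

Series thermal resistances, inner to outer:
  R_cast iron = (1/1.78 − 1/1.82)/(4πk) = 0.01235/(4π·49.7) = 1.977×10^-5 K/W
  R_aerogel blanket = (1/1.82 − 1/2.04)/(4πk) = 0.05925/(4π·0.0130) = 0.3627 K/W
  R_cork board = (1/2.04 − 1/2.28)/(4πk) = 0.05160/(4π·0.0397) = 0.1034 K/W
  R_conv,out = 1/(4πr²h) = 1/(4π·2.28²·10.7) = 0.001431 K/W
ΣR = 1.977×10^-5 + 0.3627 + 0.1034 + 0.001431 = 0.4676 K/W
Q = ΔT/ΣR = (42.4 °C − 12.2 °C)/0.4676 = 64.59 W
From the inner boundary to the aerogel blanket/cork board interface, ΣR_partial = 0.3627 K/W.
T_interface = T_in − Q·ΣR_partial = 42.4 °C − (64.59)(0.3627) = 19.0 °C

T = 19.0 °C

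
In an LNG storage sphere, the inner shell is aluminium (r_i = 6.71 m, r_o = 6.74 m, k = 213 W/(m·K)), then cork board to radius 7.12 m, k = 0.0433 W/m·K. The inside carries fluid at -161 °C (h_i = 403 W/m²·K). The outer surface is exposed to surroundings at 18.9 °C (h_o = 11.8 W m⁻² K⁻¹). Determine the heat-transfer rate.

Series thermal resistances, inner to outer:
  R_conv,in = 1/(4πr²h) = 1/(4π·6.71²·403) = 4.386×10^-6 K/W
  R_aluminium = (1/6.71 − 1/6.74)/(4πk) = 6.633×10^-4/(4π·213) = 2.478×10^-7 K/W
  R_cork board = (1/6.74 − 1/7.12)/(4πk) = 0.007919/(4π·0.0433) = 0.01455 K/W
  R_conv,out = 1/(4πr²h) = 1/(4π·7.12²·11.8) = 1.330×10^-4 K/W
ΣR = 4.386×10^-6 + 2.478×10^-7 + 0.01455 + 1.330×10^-4 = 0.01469 K/W
Q = ΔT/ΣR = (-161 °C − 18.9 °C)/0.01469 = -12200 W
(Negative Q ⇒ heat flows inward; heat gain = 12200 W.)

Q = 12200 W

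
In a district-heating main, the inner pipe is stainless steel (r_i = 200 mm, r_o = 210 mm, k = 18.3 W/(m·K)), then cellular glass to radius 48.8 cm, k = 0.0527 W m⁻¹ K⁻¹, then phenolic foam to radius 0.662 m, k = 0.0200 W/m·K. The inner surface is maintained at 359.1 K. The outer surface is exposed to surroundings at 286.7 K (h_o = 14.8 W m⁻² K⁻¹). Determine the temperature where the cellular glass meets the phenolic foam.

T = 322.1 K

Treat each layer as a resistance in series:
  R'_stainless steel = ln(0.210/0.200)/(2πk) = 0.04879/(2π·18.3) = 4.243×10^-4 m·K/W
  R'_cellular glass = ln(0.488/0.210)/(2πk) = 0.8432/(2π·0.0527) = 2.547 m·K/W
  R'_phenolic foam = ln(0.662/0.488)/(2πk) = 0.3050/(2π·0.0200) = 2.427 m·K/W
  R'_conv,out = 1/(2πr h) = 1/(2π·0.662·14.8) = 0.01624 m·K/W
ΣR = 4.243×10^-4 + 2.547 + 2.427 + 0.01624 = 4.991 m·K/W
Q' = ΔT/ΣR = (359.1 K − 286.7 K)/4.991 = 14.51 W/m
From the inner boundary to the cellular glass/phenolic foam interface, ΣR_partial = 2.547 m·K/W.
T_interface = T_in − Q'·ΣR_partial = 359.1 K − (14.51)(2.547) = 322.1 K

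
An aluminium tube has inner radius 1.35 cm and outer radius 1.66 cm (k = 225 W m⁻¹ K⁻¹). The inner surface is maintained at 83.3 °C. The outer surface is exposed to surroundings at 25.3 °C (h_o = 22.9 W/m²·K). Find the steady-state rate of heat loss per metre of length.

Resistance network (inner→outer):
  R'_aluminium = ln(0.0166/0.0135)/(2πk) = 0.2067/(2π·225) = 1.462×10^-4 m·K/W
  R'_conv,out = 1/(2πr h) = 1/(2π·0.0166·22.9) = 0.4187 m·K/W
ΣR = 1.462×10^-4 + 0.4187 = 0.4188 m·K/W
Q' = ΔT/ΣR = (83.3 °C − 25.3 °C)/0.4188 = 138 W/m

Q' = 138 W/m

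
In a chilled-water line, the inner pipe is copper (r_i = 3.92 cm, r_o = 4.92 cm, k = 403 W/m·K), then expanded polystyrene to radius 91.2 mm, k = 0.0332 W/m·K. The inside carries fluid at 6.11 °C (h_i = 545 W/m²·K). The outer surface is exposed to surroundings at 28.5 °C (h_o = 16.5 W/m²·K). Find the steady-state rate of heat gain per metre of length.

Series thermal resistances, inner to outer:
  R'_conv,in = 1/(2πr h) = 1/(2π·0.0392·545) = 0.007450 m·K/W
  R'_copper = ln(0.0492/0.0392)/(2πk) = 0.2272/(2π·403) = 8.973×10^-5 m·K/W
  R'_expanded polystyrene = ln(0.0912/0.0492)/(2πk) = 0.6172/(2π·0.0332) = 2.959 m·K/W
  R'_conv,out = 1/(2πr h) = 1/(2π·0.0912·16.5) = 0.1058 m·K/W
ΣR = 0.007450 + 8.973×10^-5 + 2.959 + 0.1058 = 3.072 m·K/W
Q' = ΔT/ΣR = (6.11 °C − 28.5 °C)/3.072 = -7.29 W/m
(Negative Q' ⇒ heat flows inward; heat gain = 7.29 W/m.)

Q' = 7.29 W/m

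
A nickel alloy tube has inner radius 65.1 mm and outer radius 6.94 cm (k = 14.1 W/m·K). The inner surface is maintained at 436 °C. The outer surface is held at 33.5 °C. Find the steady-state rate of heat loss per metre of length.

Q' = 557 kW/m

Q' = 2πk·ΔT/ln(r₂/r₁) = 2π × 14.1 × 402.5 / ln(0.0694/0.0651) = 5.57×10^5 W/m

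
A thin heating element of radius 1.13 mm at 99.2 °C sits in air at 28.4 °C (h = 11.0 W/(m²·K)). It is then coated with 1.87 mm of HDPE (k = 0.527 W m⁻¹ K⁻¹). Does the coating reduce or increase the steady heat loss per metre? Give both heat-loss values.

Critical radius for a cylinder: r_cr = k/h = 0.0479 m = 4.79 cm.
Outer radius after coating: r₂ = 0.00113 + 0.00187 = 0.00300 m.
Since r₁ < r_cr and r₂ ≤ r_cr, the coating moves toward the maximum at r_cr — heat loss rises.
Bare: R = 1/(2πr₁h) = 12.80 m·K/W; Q = 70.8/12.80 = 5.53 W/m.
Coated: R = R_cond + R_conv = 5.118 m·K/W; Q = 70.8/5.118 = 13.8 W/m.

increases: 5.53 → 13.8 W/m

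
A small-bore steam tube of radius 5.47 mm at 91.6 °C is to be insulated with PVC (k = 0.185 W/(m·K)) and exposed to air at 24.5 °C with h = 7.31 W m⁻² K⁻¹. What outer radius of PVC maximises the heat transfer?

For a cylinder, r_cr = k_ins/h = 0.185/7.31 = 0.0253 m = 2.53 cm

r_cr = 2.53 cm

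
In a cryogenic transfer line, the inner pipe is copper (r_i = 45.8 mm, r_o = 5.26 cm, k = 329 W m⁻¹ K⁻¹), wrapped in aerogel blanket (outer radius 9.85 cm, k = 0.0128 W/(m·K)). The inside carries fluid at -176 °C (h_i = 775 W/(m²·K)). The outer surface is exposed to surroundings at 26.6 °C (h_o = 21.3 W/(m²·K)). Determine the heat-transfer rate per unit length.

Q' = 25.7 W/m

Treat each layer as a resistance in series:
  R'_conv,in = 1/(2πr h) = 1/(2π·0.0458·775) = 0.004484 m·K/W
  R'_copper = ln(0.0526/0.0458)/(2πk) = 0.1384/(2π·329) = 6.697×10^-5 m·K/W
  R'_aerogel blanket = ln(0.0985/0.0526)/(2πk) = 0.6273/(2π·0.0128) = 7.800 m·K/W
  R'_conv,out = 1/(2πr h) = 1/(2π·0.0985·21.3) = 0.07586 m·K/W
ΣR = 0.004484 + 6.697×10^-5 + 7.800 + 0.07586 = 7.880 m·K/W
Q' = ΔT/ΣR = (-176 °C − 26.6 °C)/7.880 = -25.7 W/m
(Negative Q' ⇒ heat flows inward; heat gain = 25.7 W/m.)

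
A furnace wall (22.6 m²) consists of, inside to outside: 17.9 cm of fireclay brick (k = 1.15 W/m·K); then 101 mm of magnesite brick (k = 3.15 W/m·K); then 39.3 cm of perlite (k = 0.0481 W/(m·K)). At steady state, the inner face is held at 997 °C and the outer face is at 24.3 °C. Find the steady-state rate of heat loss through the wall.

Q = 2.63 kW

Series thermal resistances, inner to outer:
  R_fireclay brick = L/(kA) = 0.179/(1.15·22.6) = 0.006887 K/W
  R_magnesite brick = L/(kA) = 0.101/(3.15·22.6) = 0.001419 K/W
  R_perlite = L/(kA) = 0.393/(0.0481·22.6) = 0.3615 K/W
ΣR = 0.006887 + 0.001419 + 0.3615 = 0.3698 K/W
Q = ΔT/ΣR = (997 °C − 24.3 °C)/0.3698 = 2630 W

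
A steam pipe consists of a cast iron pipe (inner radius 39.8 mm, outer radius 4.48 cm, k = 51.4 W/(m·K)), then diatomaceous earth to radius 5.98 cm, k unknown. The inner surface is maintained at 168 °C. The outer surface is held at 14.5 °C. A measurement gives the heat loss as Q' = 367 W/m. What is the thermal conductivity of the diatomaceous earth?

k = 0.110 W/m·K

ΣR = ΔT/Q' = |168 − 14.5|/367 = 0.4183 m·K/W
Known resistances:
  R'_cast iron = ln(0.0448/0.0398)/(2πk) = 0.1183/(2π·51.4) = 3.664×10^-4 m·K/W
R_diatomaceous earth = ΣR − ΣR_known = 0.4183 − 3.664×10^-4 = 0.4179 m·K/W
ln(r₂/r₁)/(2πk) = 0.4179 ⇒ k = 0.2888/(2π·0.4179) = 0.110 W/m·K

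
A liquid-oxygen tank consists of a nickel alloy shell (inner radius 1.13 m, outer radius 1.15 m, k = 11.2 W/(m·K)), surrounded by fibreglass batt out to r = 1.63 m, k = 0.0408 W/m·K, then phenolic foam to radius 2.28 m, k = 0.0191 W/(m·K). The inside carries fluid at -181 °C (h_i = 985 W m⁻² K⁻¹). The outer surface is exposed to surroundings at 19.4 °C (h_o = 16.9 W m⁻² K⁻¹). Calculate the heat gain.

Q = 163 W

Treat each layer as a resistance in series:
  R_conv,in = 1/(4πr²h) = 1/(4π·1.13²·985) = 6.327×10^-5 K/W
  R_nickel alloy = (1/1.13 − 1/1.15)/(4πk) = 0.01539/(4π·11.2) = 1.094×10^-4 K/W
  R_fibreglass batt = (1/1.15 − 1/1.63)/(4πk) = 0.2561/(4π·0.0408) = 0.4994 K/W
  R_phenolic foam = (1/1.63 − 1/2.28)/(4πk) = 0.1749/(4π·0.0191) = 0.7287 K/W
  R_conv,out = 1/(4πr²h) = 1/(4π·2.28²·16.9) = 9.058×10^-4 K/W
ΣR = 6.327×10^-5 + 1.094×10^-4 + 0.4994 + 0.7287 + 9.058×10^-4 = 1.229 K/W
Q = ΔT/ΣR = (-181 °C − 19.4 °C)/1.229 = -163 W
(Negative Q ⇒ heat flows inward; heat gain = 163 W.)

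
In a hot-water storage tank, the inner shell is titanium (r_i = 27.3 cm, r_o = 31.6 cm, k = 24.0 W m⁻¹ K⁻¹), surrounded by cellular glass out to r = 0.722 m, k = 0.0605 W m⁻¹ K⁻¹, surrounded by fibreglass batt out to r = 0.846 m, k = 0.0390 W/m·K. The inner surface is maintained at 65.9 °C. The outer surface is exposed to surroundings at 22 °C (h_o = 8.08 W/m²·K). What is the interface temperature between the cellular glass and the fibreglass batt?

T = 28.8 °C

Series thermal resistances, inner to outer:
  R_titanium = (1/0.273 − 1/0.316)/(4πk) = 0.4984/(4π·24.0) = 0.001653 K/W
  R_cellular glass = (1/0.316 − 1/0.722)/(4πk) = 1.780/(4π·0.0605) = 2.341 K/W
  R_fibreglass batt = (1/0.722 − 1/0.846)/(4πk) = 0.2030/(4π·0.0390) = 0.4142 K/W
  R_conv,out = 1/(4πr²h) = 1/(4π·0.846²·8.08) = 0.01376 K/W
ΣR = 0.001653 + 2.341 + 0.4142 + 0.01376 = 2.771 K/W
Q = ΔT/ΣR = (65.9 °C − 22 °C)/2.771 = 15.84 W
From the inner boundary to the cellular glass/fibreglass batt interface, ΣR_partial = 2.343 K/W.
T_interface = T_in − Q·ΣR_partial = 65.9 °C − (15.84)(2.343) = 28.8 °C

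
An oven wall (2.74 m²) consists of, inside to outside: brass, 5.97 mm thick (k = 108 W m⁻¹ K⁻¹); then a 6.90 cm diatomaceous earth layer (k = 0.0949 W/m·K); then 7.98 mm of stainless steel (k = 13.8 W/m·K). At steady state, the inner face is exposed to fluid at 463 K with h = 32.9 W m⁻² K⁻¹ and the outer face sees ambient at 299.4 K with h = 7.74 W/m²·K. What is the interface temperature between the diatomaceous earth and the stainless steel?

T = 323.3 K

Resistance network (inner→outer):
  R_conv,in = 1/(hA) = 1/(32.9·2.74) = 0.01109 K/W
  R_brass = L/(kA) = 0.00597/(108·2.74) = 2.017×10^-5 K/W
  R_diatomaceous earth = L/(kA) = 0.0690/(0.0949·2.74) = 0.2654 K/W
  R_stainless steel = L/(kA) = 0.00798/(13.8·2.74) = 2.110×10^-4 K/W
  R_conv,out = 1/(hA) = 1/(7.74·2.74) = 0.04715 K/W
ΣR = 0.01109 + 2.017×10^-5 + 0.2654 + 2.110×10^-4 + 0.04715 = 0.3239 K/W
Q = ΔT/ΣR = (463 K − 299.4 K)/0.3239 = 505.1 W
From the inner boundary to the diatomaceous earth/stainless steel interface, ΣR_partial = 0.2765 K/W.
T_interface = T_in − Q·ΣR_partial = 463 K − (505.1)(0.2765) = 323.3 K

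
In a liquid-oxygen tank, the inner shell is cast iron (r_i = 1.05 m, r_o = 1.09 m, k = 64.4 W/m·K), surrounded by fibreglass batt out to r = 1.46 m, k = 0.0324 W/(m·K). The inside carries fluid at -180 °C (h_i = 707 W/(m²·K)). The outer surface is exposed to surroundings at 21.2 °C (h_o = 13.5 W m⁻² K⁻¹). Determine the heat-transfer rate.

Resistance network (inner→outer):
  R_conv,in = 1/(4πr²h) = 1/(4π·1.05²·707) = 1.021×10^-4 K/W
  R_cast iron = (1/1.05 − 1/1.09)/(4πk) = 0.03495/(4π·64.4) = 4.319×10^-5 K/W
  R_fibreglass batt = (1/1.09 − 1/1.46)/(4πk) = 0.2325/(4π·0.0324) = 0.5710 K/W
  R_conv,out = 1/(4πr²h) = 1/(4π·1.46²·13.5) = 0.002765 K/W
ΣR = 1.021×10^-4 + 4.319×10^-5 + 0.5710 + 0.002765 = 0.5739 K/W
Q = ΔT/ΣR = (-180 °C − 21.2 °C)/0.5739 = -351 W
(Negative Q ⇒ heat flows inward; heat gain = 351 W.)

Q = 351 W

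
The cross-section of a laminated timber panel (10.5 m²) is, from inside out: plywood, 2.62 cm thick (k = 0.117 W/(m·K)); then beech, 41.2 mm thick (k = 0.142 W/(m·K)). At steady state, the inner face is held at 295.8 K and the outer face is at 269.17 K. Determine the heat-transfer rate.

Q = 544 W

Series thermal resistances, inner to outer:
  R_plywood = L/(kA) = 0.0262/(0.117·10.5) = 0.02133 K/W
  R_beech = L/(kA) = 0.0412/(0.142·10.5) = 0.02763 K/W
ΣR = 0.02133 + 0.02763 = 0.04896 K/W
Q = ΔT/ΣR = (295.8 K − 269.17 K)/0.04896 = 544 W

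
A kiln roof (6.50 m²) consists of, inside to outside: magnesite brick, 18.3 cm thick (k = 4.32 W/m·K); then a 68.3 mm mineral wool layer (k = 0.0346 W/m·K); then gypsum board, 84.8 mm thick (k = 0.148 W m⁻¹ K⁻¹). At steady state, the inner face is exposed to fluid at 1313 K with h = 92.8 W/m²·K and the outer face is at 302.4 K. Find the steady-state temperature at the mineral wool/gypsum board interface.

Resistance network (inner→outer):
  R_conv,in = 1/(hA) = 1/(92.8·6.50) = 0.001658 K/W
  R_magnesite brick = L/(kA) = 0.183/(4.32·6.50) = 0.006517 K/W
  R_mineral wool = L/(kA) = 0.0683/(0.0346·6.50) = 0.3037 K/W
  R_gypsum board = L/(kA) = 0.0848/(0.148·6.50) = 0.08815 K/W
ΣR = 0.001658 + 0.006517 + 0.3037 + 0.08815 = 0.4000 K/W
Q = ΔT/ΣR = (1313 K − 302.4 K)/0.4000 = 2526 W
From the inner boundary to the mineral wool/gypsum board interface, ΣR_partial = 0.3119 K/W.
T_interface = T_in − Q·ΣR_partial = 1313 K − (2526)(0.3119) = 525 K

T = 525 K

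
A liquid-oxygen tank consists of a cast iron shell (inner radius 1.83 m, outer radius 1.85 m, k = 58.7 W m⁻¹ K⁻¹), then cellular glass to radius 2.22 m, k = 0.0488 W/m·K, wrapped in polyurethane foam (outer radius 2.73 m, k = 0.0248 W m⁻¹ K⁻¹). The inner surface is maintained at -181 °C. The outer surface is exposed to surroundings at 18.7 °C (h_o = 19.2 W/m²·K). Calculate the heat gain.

Series thermal resistances, inner to outer:
  R_cast iron = (1/1.83 − 1/1.85)/(4πk) = 0.005908/(4π·58.7) = 8.009×10^-6 K/W
  R_cellular glass = (1/1.85 − 1/2.22)/(4πk) = 0.09009/(4π·0.0488) = 0.1469 K/W
  R_polyurethane foam = (1/2.22 − 1/2.73)/(4πk) = 0.08415/(4π·0.0248) = 0.2700 K/W
  R_conv,out = 1/(4πr²h) = 1/(4π·2.73²·19.2) = 5.561×10^-4 K/W
ΣR = 8.009×10^-6 + 0.1469 + 0.2700 + 5.561×10^-4 = 0.4175 K/W
Q = ΔT/ΣR = (-181 °C − 18.7 °C)/0.4175 = -478 W
(Negative Q ⇒ heat flows inward; heat gain = 478 W.)

Q = 478 W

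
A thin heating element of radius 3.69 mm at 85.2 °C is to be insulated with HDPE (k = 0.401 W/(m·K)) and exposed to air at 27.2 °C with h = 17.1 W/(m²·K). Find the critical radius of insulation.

r_cr = 2.35 cm

For a cylinder, r_cr = k_ins/h = 0.401/17.1 = 0.0235 m = 2.35 cm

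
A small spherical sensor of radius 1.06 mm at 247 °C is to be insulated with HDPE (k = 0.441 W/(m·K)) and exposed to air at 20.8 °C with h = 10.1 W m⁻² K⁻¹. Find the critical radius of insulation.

r_cr = 8.73 cm

For a sphere, r_cr = 2k_ins/h = 2·0.441/10.1 = 0.0873 m = 8.73 cm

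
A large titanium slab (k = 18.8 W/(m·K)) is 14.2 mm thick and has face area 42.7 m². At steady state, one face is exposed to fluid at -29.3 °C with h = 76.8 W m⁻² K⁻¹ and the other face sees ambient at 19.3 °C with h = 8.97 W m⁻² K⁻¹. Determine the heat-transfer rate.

Resistance network (inner→outer):
  R_conv,in = 1/(hA) = 1/(76.8·42.7) = 3.049×10^-4 K/W
  R_titanium = L/(kA) = 0.0142/(18.8·42.7) = 1.769×10^-5 K/W
  R_conv,out = 1/(hA) = 1/(8.97·42.7) = 0.002611 K/W
ΣR = 3.049×10^-4 + 1.769×10^-5 + 0.002611 = 0.002934 K/W
Q = ΔT/ΣR = (-29.3 °C − 19.3 °C)/0.002934 = -16600 W
(Negative Q ⇒ heat flows inward; heat gain = 16600 W.)

Q = 16600 W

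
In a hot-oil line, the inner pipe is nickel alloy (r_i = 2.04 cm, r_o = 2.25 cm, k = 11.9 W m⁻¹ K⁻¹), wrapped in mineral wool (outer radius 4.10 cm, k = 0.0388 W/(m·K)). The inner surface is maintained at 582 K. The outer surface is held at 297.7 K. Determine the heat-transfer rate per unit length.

Q' = 115 W/m

Treat each layer as a resistance in series:
  R'_nickel alloy = ln(0.0225/0.0204)/(2πk) = 0.09798/(2π·11.9) = 0.001310 m·K/W
  R'_mineral wool = ln(0.0410/0.0225)/(2πk) = 0.6001/(2π·0.0388) = 2.461 m·K/W
ΣR = 0.001310 + 2.461 = 2.462 m·K/W
Q' = ΔT/ΣR = (582 K − 297.7 K)/2.462 = 115 W/m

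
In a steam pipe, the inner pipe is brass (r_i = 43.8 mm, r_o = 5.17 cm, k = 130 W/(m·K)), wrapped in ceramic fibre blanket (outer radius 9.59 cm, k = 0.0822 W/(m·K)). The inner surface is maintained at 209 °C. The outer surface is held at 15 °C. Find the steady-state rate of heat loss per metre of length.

Q' = 162 W/m

Resistance network (inner→outer):
  R'_brass = ln(0.0517/0.0438)/(2πk) = 0.1658/(2π·130) = 2.030×10^-4 m·K/W
  R'_ceramic fibre blanket = ln(0.0959/0.0517)/(2πk) = 0.6178/(2π·0.0822) = 1.196 m·K/W
ΣR = 2.030×10^-4 + 1.196 = 1.196 m·K/W
Q' = ΔT/ΣR = (209 °C − 15 °C)/1.196 = 162 W/m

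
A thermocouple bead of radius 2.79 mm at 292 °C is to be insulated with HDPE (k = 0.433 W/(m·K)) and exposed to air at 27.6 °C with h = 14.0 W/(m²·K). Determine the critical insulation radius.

r_cr = 6.19 cm

For a sphere, r_cr = 2k_ins/h = 2·0.433/14.0 = 0.0619 m = 6.19 cm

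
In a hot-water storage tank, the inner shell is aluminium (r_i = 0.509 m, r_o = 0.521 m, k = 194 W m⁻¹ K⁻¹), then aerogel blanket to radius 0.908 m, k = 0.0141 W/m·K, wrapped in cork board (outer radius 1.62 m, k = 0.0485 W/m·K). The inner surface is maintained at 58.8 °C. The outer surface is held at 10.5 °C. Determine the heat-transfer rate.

Q = 8.93 W

Series thermal resistances, inner to outer:
  R_aluminium = (1/0.509 − 1/0.521)/(4πk) = 0.04525/(4π·194) = 1.856×10^-5 K/W
  R_aerogel blanket = (1/0.521 − 1/0.908)/(4πk) = 0.8181/(4π·0.0141) = 4.617 K/W
  R_cork board = (1/0.908 − 1/1.62)/(4πk) = 0.4840/(4π·0.0485) = 0.7942 K/W
ΣR = 1.856×10^-5 + 4.617 + 0.7942 = 5.411 K/W
Q = ΔT/ΣR = (58.8 °C − 10.5 °C)/5.411 = 8.93 W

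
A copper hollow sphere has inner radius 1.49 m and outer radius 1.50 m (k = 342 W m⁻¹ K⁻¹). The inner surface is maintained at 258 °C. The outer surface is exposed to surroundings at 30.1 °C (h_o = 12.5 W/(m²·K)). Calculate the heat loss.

Series thermal resistances, inner to outer:
  R_copper = (1/1.49 − 1/1.50)/(4πk) = 0.004474/(4π·342) = 1.041×10^-6 K/W
  R_conv,out = 1/(4πr²h) = 1/(4π·1.50²·12.5) = 0.002829 K/W
ΣR = 1.041×10^-6 + 0.002829 = 0.002830 K/W
Q = ΔT/ΣR = (258 °C − 30.1 °C)/0.002830 = 80500 W

Q = 80.5 kW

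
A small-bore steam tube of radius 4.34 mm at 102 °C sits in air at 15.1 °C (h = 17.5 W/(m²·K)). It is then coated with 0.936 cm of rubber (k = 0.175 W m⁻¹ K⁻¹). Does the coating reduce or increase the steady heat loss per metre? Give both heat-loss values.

Critical radius for a cylinder: r_cr = k/h = 0.0100 m = 1.00 cm.
Outer radius after coating: r₂ = 0.00434 + 0.00936 = 0.01370 m.
r₁ < r_cr < r₂: heat loss rises to a maximum at r_cr then falls. Whether the coating helps depends on whether Q(r₂) has dropped back below Q(r₁).
Bare: R = 1/(2πr₁h) = 2.096 m·K/W; Q = 86.9/2.096 = 41.5 W/m.
Coated: R = R_cond + R_conv = 1.709 m·K/W; Q = 86.9/1.709 = 50.8 W/m.

increases: 41.5 → 50.8 W/m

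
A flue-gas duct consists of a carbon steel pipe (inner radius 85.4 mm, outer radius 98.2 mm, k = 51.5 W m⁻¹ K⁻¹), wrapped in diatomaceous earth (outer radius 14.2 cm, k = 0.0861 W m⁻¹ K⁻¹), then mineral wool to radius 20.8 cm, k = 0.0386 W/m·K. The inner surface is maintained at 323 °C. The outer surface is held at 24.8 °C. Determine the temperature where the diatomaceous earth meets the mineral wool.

T = 233 °C

Treat each layer as a resistance in series:
  R'_carbon steel = ln(0.0982/0.0854)/(2πk) = 0.1397/(2π·51.5) = 4.316×10^-4 m·K/W
  R'_diatomaceous earth = ln(0.142/0.0982)/(2πk) = 0.3688/(2π·0.0861) = 0.6818 m·K/W
  R'_mineral wool = ln(0.208/0.142)/(2πk) = 0.3817/(2π·0.0386) = 1.574 m·K/W
ΣR = 4.316×10^-4 + 0.6818 + 1.574 = 2.256 m·K/W
Q' = ΔT/ΣR = (323 °C − 24.8 °C)/2.256 = 132.2 W/m
From the inner boundary to the diatomaceous earth/mineral wool interface, ΣR_partial = 0.6822 m·K/W.
T_interface = T_in − Q'·ΣR_partial = 323 °C − (132.2)(0.6822) = 233 °C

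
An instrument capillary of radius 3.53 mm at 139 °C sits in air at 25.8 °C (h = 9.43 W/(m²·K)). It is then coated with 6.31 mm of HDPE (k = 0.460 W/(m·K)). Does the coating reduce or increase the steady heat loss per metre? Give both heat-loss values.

increases: 23.7 → 54.7 W/m

Critical radius for a cylinder: r_cr = k/h = 0.0488 m = 4.88 cm.
Outer radius after coating: r₂ = 0.00353 + 0.00631 = 0.00984 m.
Since r₁ < r_cr and r₂ ≤ r_cr, the coating moves toward the maximum at r_cr — heat loss rises.
Bare: R = 1/(2πr₁h) = 4.781 m·K/W; Q = 113.2/4.781 = 23.7 W/m.
Coated: R = R_cond + R_conv = 2.070 m·K/W; Q = 113.2/2.070 = 54.7 W/m.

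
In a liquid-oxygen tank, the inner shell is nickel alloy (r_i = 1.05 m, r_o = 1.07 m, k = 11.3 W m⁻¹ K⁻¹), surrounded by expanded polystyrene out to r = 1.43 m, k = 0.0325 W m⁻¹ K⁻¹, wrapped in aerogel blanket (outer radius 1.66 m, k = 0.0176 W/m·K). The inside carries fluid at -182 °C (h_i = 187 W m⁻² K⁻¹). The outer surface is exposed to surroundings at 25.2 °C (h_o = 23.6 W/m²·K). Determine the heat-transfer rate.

Series thermal resistances, inner to outer:
  R_conv,in = 1/(4πr²h) = 1/(4π·1.05²·187) = 3.860×10^-4 K/W
  R_nickel alloy = (1/1.05 − 1/1.07)/(4πk) = 0.01780/(4π·11.3) = 1.254×10^-4 K/W
  R_expanded polystyrene = (1/1.07 − 1/1.43)/(4πk) = 0.2353/(4π·0.0325) = 0.5761 K/W
  R_aerogel blanket = (1/1.43 − 1/1.66)/(4πk) = 0.09689/(4π·0.0176) = 0.4381 K/W
  R_conv,out = 1/(4πr²h) = 1/(4π·1.66²·23.6) = 0.001224 K/W
ΣR = 3.860×10^-4 + 1.254×10^-4 + 0.5761 + 0.4381 + 0.001224 = 1.016 K/W
Q = ΔT/ΣR = (-182 °C − 25.2 °C)/1.016 = -204 W
(Negative Q ⇒ heat flows inward; heat gain = 204 W.)

Q = 204 W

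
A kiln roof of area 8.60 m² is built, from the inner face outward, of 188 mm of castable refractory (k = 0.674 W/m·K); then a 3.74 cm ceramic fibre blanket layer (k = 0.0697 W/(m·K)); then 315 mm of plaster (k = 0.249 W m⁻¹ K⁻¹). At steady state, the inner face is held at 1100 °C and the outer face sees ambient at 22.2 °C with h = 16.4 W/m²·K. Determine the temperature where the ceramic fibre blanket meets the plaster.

Treat each layer as a resistance in series:
  R_castable refractory = L/(kA) = 0.188/(0.674·8.60) = 0.03243 K/W
  R_ceramic fibre blanket = L/(kA) = 0.0374/(0.0697·8.60) = 0.06239 K/W
  R_plaster = L/(kA) = 0.315/(0.249·8.60) = 0.1471 K/W
  R_conv,out = 1/(hA) = 1/(16.4·8.60) = 0.007090 K/W
ΣR = 0.03243 + 0.06239 + 0.1471 + 0.007090 = 0.2490 K/W
Q = ΔT/ΣR = (1100 °C − 22.2 °C)/0.2490 = 4329 W
From the inner boundary to the ceramic fibre blanket/plaster interface, ΣR_partial = 0.09482 K/W.
T_interface = T_in − Q·ΣR_partial = 1100 °C − (4329)(0.09482) = 690 °C

T = 690 °C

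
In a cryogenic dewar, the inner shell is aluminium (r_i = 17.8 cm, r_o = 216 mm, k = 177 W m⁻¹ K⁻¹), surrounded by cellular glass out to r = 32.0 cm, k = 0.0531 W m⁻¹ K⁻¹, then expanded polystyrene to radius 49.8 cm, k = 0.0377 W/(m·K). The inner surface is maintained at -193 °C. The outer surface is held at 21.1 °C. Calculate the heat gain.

Resistance network (inner→outer):
  R_aluminium = (1/0.178 − 1/0.216)/(4πk) = 0.9883/(4π·177) = 4.444×10^-4 K/W
  R_cellular glass = (1/0.216 − 1/0.320)/(4πk) = 1.505/(4π·0.0531) = 2.255 K/W
  R_expanded polystyrene = (1/0.320 − 1/0.498)/(4πk) = 1.117/(4π·0.0377) = 2.358 K/W
ΣR = 4.444×10^-4 + 2.255 + 2.358 = 4.613 K/W
Q = ΔT/ΣR = (-193 °C − 21.1 °C)/4.613 = -46.4 W
(Negative Q ⇒ heat flows inward; heat gain = 46.4 W.)

Q = 46.4 W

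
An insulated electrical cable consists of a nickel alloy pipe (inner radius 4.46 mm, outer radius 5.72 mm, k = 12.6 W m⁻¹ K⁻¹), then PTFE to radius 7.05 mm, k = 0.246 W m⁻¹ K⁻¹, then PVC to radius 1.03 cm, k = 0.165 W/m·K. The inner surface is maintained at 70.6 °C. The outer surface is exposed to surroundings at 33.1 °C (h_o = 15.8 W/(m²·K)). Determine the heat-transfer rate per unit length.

Q' = 25.3 W/m

Series thermal resistances, inner to outer:
  R'_nickel alloy = ln(0.00572/0.00446)/(2πk) = 0.2488/(2π·12.6) = 0.003143 m·K/W
  R'_PTFE = ln(0.00705/0.00572)/(2πk) = 0.2091/(2π·0.246) = 0.1353 m·K/W
  R'_PVC = ln(0.0103/0.00705)/(2πk) = 0.3791/(2π·0.165) = 0.3657 m·K/W
  R'_conv,out = 1/(2πr h) = 1/(2π·0.0103·15.8) = 0.9780 m·K/W
ΣR = 0.003143 + 0.1353 + 0.3657 + 0.9780 = 1.482 m·K/W
Q' = ΔT/ΣR = (70.6 °C − 33.1 °C)/1.482 = 25.3 W/m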